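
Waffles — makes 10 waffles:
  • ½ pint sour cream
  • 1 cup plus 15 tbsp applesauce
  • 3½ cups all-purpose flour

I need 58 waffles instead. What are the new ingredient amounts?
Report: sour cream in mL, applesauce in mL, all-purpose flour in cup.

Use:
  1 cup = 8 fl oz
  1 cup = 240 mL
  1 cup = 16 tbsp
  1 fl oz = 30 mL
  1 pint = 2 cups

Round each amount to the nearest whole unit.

sour cream: 1392 mL; applesauce: 2697 mL; all-purpose flour: 20 cup

Scaling factor: 58/10 = 29/5 = 5.8.
sour cream: 0.5 pint × 29/5 × 2 cup/pint × 240 mL/cup = 1392 mL
applesauce: (1 cup + 15 tbsp = 1.9375 cup) × 29/5 × 240 mL/cup = 2697 mL
all-purpose flour: 3.5 cup × 29/5 ≈ 20 cup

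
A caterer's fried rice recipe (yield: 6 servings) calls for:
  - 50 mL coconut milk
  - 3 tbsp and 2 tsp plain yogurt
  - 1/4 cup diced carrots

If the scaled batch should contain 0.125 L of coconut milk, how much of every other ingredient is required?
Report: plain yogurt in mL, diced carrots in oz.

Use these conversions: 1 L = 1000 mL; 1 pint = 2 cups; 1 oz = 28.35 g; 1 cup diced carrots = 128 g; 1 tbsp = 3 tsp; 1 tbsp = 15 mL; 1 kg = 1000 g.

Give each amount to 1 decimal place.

plain yogurt: 137.5 mL; diced carrots: 2.8 oz

The original recipe has 0.05 L of coconut milk, so the scaling factor is 0.125 ÷ 0.05 = 5/2 = 2.5.
plain yogurt: (3 tbsp + 2 tsp = 11/3 tbsp) × 5/2 × 15 mL/tbsp = 137.5 mL
diced carrots: 0.25 cup × 5/2 × 128 g/cup ÷ 28.35 g/oz ≈ 2.8 oz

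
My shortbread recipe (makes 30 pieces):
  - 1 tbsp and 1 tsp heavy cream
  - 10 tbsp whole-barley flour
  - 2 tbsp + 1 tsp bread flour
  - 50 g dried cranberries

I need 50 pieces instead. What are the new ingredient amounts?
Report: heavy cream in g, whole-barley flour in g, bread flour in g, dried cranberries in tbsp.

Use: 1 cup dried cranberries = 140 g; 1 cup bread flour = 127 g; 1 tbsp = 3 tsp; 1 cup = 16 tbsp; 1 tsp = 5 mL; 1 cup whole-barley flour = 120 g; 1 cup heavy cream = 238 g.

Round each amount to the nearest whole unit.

heavy cream: 33 g; whole-barley flour: 125 g; bread flour: 31 g; dried cranberries: 10 tbsp

Scaling factor: 50/30 = 5/3.
heavy cream: (1 tbsp + 1 tsp = 4/3 tbsp) × 5/3 ÷ 16 tbsp/cup × 238 g/cup ≈ 33 g
whole-barley flour: 10 tbsp × 5/3 ÷ 16 tbsp/cup × 120 g/cup = 125 g
bread flour: (2 tbsp + 1 tsp = 7/3 tbsp) × 5/3 ÷ 16 tbsp/cup × 127 g/cup ≈ 31 g
dried cranberries: 50 g × 5/3 ÷ 140 g/cup × 16 tbsp/cup ≈ 10 tbsp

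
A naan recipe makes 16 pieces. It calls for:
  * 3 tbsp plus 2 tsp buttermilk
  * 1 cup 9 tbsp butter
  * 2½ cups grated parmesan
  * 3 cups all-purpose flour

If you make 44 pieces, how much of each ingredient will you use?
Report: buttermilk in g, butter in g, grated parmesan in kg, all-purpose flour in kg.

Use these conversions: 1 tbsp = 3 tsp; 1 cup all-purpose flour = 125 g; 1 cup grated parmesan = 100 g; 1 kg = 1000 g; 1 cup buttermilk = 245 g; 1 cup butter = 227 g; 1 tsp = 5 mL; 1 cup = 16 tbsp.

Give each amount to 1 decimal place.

buttermilk: 154.4 g; butter: 975.4 g; grated parmesan: 0.7 kg; all-purpose flour: 1.0 kg

Scaling factor: 44/16 = 11/4 = 2.75.
buttermilk: (3 tbsp + 2 tsp = 11/3 tbsp) × 11/4 ÷ 16 tbsp/cup × 245 g/cup ≈ 154.4 g
butter: (1 cup + 9 tbsp = 1.5625 cup) × 11/4 × 227 g/cup ≈ 975.4 g
grated parmesan: 2.5 cup × 11/4 × 100 g/cup ÷ 1000 g/kg ≈ 0.7 kg
all-purpose flour: 3 cup × 11/4 × 125 g/cup ÷ 1000 g/kg ≈ 1.0 kg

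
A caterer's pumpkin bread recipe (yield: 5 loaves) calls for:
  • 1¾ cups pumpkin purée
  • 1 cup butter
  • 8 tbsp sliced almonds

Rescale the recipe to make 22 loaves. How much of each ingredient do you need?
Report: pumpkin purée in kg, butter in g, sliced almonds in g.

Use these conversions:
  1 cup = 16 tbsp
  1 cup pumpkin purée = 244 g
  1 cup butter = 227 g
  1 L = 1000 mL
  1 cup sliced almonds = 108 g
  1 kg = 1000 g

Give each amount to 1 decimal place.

Scaling factor: 22/5 = 4.4.
pumpkin purée: 1.75 cup × 22/5 × 244 g/cup ÷ 1000 g/kg ≈ 1.9 kg
butter: 1 cup × 22/5 × 227 g/cup = 998.8 g
sliced almonds: 8 tbsp × 22/5 ÷ 16 tbsp/cup × 108 g/cup = 237.6 g

pumpkin purée: 1.9 kg; butter: 998.8 g; sliced almonds: 237.6 g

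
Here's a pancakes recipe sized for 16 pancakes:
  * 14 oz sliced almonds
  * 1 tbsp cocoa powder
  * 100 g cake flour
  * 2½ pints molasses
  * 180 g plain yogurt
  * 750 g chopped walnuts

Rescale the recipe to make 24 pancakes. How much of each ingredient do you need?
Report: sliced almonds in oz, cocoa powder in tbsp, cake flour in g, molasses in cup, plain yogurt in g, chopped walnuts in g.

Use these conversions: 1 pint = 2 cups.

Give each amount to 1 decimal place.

Scaling factor: 24/16 = 3/2 = 1.5.
sliced almonds: 14 oz × 3/2 = 21.0 oz
cocoa powder: 1 tbsp × 3/2 = 1.5 tbsp
cake flour: 100 g × 3/2 = 150.0 g
molasses: 2.5 pint × 3/2 × 2 cup/pint = 7.5 cup
plain yogurt: 180 g × 3/2 = 270.0 g
chopped walnuts: 750 g × 3/2 = 1125.0 g

sliced almonds: 21.0 oz; cocoa powder: 1.5 tbsp; cake flour: 150.0 g; molasses: 7.5 cup; plain yogurt: 270.0 g; chopped walnuts: 1125.0 g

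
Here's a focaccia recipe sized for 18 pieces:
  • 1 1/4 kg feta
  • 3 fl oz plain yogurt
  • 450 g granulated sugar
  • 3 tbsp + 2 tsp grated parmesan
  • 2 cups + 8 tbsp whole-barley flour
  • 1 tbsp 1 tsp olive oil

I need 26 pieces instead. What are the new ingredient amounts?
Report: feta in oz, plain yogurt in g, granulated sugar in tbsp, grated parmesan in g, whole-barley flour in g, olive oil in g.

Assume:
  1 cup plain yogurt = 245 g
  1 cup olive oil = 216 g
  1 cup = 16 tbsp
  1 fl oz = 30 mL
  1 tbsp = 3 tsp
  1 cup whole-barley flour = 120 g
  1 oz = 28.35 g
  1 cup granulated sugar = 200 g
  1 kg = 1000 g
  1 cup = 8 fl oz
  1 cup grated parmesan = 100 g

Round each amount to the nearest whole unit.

feta: 64 oz; plain yogurt: 133 g; granulated sugar: 52 tbsp; grated parmesan: 33 g; whole-barley flour: 433 g; olive oil: 26 g

Scaling factor: 26/18 = 13/9.
feta: 1.25 kg × 13/9 × 1000 g/kg ÷ 28.35 g/oz ≈ 64 oz
plain yogurt: 3 fl oz × 13/9 ÷ 8 fl oz/cup × 245 g/cup ≈ 133 g
granulated sugar: 450 g × 13/9 ÷ 200 g/cup × 16 tbsp/cup = 52 tbsp
grated parmesan: (3 tbsp + 2 tsp = 11/3 tbsp) × 13/9 ÷ 16 tbsp/cup × 100 g/cup ≈ 33 g
whole-barley flour: (2 cup + 8 tbsp = 2.5 cup) × 13/9 × 120 g/cup ≈ 433 g
olive oil: (1 tbsp + 1 tsp = 4/3 tbsp) × 13/9 ÷ 16 tbsp/cup × 216 g/cup = 26 g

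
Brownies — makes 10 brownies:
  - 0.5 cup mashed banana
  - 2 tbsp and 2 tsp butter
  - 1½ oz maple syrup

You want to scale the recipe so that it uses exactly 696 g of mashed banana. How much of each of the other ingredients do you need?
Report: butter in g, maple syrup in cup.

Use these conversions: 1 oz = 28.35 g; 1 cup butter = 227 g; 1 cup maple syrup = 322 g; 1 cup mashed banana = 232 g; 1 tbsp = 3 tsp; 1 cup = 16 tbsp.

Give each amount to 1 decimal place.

The original recipe has 116 g of mashed banana, so the scaling factor is 696 ÷ 116 = 6.
butter: (2 tbsp + 2 tsp = 8/3 tbsp) × 6 ÷ 16 tbsp/cup × 227 g/cup = 227.0 g
maple syrup: 1.5 oz × 6 × 28.35 g/oz ÷ 322 g/cup ≈ 0.8 cup

butter: 227.0 g; maple syrup: 0.8 cup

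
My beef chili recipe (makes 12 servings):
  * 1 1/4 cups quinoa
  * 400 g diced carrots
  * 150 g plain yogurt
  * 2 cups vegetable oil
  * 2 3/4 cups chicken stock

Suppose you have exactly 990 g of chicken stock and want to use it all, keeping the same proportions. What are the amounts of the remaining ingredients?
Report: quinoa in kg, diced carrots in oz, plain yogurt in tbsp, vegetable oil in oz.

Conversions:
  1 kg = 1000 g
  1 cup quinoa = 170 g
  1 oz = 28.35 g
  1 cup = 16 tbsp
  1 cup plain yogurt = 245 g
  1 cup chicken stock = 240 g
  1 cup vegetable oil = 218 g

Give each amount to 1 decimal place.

The original recipe has 660 g of chicken stock, so the scaling factor is 990 ÷ 660 = 3/2 = 1.5.
quinoa: 1.25 cup × 3/2 × 170 g/cup ÷ 1000 g/kg ≈ 0.3 kg
diced carrots: 400 g × 3/2 ÷ 28.35 g/oz ≈ 21.2 oz
plain yogurt: 150 g × 3/2 ÷ 245 g/cup × 16 tbsp/cup ≈ 14.7 tbsp
vegetable oil: 2 cup × 3/2 × 218 g/cup ÷ 28.35 g/oz ≈ 23.1 oz

quinoa: 0.3 kg; diced carrots: 21.2 oz; plain yogurt: 14.7 tbsp; vegetable oil: 23.1 oz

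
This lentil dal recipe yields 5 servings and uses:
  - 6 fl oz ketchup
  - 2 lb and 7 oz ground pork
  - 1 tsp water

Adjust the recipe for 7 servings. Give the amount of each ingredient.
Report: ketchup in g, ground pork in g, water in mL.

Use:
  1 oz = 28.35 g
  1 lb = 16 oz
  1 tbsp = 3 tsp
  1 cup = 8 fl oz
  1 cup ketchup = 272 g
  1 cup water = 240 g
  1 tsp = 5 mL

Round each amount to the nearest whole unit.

ketchup: 286 g; ground pork: 1548 g; water: 7 mL

Scaling factor: 7/5 = 1.4.
ketchup: 6 fl oz × 7/5 ÷ 8 fl oz/cup × 272 g/cup ≈ 286 g
ground pork: (2 lb + 7 oz = 2.4375 lb) × 7/5 × 16 oz/lb × 28.35 g/oz ≈ 1548 g
water: 1 tsp × 7/5 × 5 mL/tsp = 7 mL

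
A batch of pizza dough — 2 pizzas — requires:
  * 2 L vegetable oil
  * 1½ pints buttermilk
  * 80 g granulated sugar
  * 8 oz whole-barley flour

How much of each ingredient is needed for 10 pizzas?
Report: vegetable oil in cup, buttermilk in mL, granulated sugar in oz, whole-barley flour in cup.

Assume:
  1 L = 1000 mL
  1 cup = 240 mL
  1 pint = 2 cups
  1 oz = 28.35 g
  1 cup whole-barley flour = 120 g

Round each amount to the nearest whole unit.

Scaling factor: 10/2 = 5.
vegetable oil: 2 L × 5 × 1000 mL/L ÷ 240 mL/cup ≈ 42 cup
buttermilk: 1.5 pint × 5 × 2 cup/pint × 240 mL/cup = 3600 mL
granulated sugar: 80 g × 5 ÷ 28.35 g/oz ≈ 14 oz
whole-barley flour: 8 oz × 5 × 28.35 g/oz ÷ 120 g/cup ≈ 9 cup

vegetable oil: 42 cup; buttermilk: 3600 mL; granulated sugar: 14 oz; whole-barley flour: 9 cup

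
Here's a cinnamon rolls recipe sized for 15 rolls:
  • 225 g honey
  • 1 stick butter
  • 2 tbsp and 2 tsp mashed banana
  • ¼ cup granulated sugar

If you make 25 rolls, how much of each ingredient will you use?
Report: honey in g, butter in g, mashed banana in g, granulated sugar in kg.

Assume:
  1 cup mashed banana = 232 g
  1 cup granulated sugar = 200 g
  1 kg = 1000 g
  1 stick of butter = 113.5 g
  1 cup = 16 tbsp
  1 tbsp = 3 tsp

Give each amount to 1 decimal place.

Scaling factor: 25/15 = 5/3.
honey: 225 g × 5/3 = 375.0 g
butter: 1 stick × 5/3 × 113.5 g/stick ≈ 189.2 g
mashed banana: (2 tbsp + 2 tsp = 8/3 tbsp) × 5/3 ÷ 16 tbsp/cup × 232 g/cup ≈ 64.4 g
granulated sugar: 0.25 cup × 5/3 × 200 g/cup ÷ 1000 g/kg ≈ 0.1 kg

honey: 375.0 g; butter: 189.2 g; mashed banana: 64.4 g; granulated sugar: 0.1 kg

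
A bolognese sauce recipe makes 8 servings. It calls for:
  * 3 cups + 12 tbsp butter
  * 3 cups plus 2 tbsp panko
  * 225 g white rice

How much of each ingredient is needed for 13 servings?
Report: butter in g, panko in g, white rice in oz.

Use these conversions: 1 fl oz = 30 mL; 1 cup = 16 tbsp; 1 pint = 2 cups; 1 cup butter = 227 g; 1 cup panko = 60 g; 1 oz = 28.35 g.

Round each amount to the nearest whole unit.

Scaling factor: 13/8 = 1.625.
butter: (3 cup + 12 tbsp = 3.75 cup) × 13/8 × 227 g/cup ≈ 1383 g
panko: (3 cup + 2 tbsp = 3.125 cup) × 13/8 × 60 g/cup ≈ 305 g
white rice: 225 g × 13/8 ÷ 28.35 g/oz ≈ 13 oz

butter: 1383 g; panko: 305 g; white rice: 13 oz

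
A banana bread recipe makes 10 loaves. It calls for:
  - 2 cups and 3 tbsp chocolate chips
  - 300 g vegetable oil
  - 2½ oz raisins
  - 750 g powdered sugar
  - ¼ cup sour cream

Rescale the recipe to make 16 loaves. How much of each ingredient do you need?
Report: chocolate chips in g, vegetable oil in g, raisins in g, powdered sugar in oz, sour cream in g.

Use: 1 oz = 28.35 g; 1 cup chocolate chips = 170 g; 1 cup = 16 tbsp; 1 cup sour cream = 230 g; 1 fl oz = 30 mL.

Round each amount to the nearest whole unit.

Scaling factor: 16/10 = 8/5 = 1.6.
chocolate chips: (2 cup + 3 tbsp = 2.1875 cup) × 8/5 × 170 g/cup = 595 g
vegetable oil: 300 g × 8/5 = 480 g
raisins: 2.5 oz × 8/5 × 28.35 g/oz ≈ 113 g
powdered sugar: 750 g × 8/5 ÷ 28.35 g/oz ≈ 42 oz
sour cream: 0.25 cup × 8/5 × 230 g/cup = 92 g

chocolate chips: 595 g; vegetable oil: 480 g; raisins: 113 g; powdered sugar: 42 oz; sour cream: 92 g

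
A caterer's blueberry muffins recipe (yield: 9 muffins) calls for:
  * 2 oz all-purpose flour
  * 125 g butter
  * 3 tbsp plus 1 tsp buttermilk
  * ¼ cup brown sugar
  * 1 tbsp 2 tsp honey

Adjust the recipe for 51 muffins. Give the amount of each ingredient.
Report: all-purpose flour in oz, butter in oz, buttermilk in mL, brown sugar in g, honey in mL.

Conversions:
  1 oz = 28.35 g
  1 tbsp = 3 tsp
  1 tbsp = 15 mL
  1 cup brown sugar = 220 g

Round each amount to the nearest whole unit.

Scaling factor: 51/9 = 17/3.
all-purpose flour: 2 oz × 17/3 ≈ 11 oz
butter: 125 g × 17/3 ÷ 28.35 g/oz ≈ 25 oz
buttermilk: (3 tbsp + 1 tsp = 10/3 tbsp) × 17/3 × 15 mL/tbsp ≈ 283 mL
brown sugar: 0.25 cup × 17/3 × 220 g/cup ≈ 312 g
honey: (1 tbsp + 2 tsp = 5/3 tbsp) × 17/3 × 15 mL/tbsp ≈ 142 mL

all-purpose flour: 11 oz; butter: 25 oz; buttermilk: 283 mL; brown sugar: 312 g; honey: 142 mL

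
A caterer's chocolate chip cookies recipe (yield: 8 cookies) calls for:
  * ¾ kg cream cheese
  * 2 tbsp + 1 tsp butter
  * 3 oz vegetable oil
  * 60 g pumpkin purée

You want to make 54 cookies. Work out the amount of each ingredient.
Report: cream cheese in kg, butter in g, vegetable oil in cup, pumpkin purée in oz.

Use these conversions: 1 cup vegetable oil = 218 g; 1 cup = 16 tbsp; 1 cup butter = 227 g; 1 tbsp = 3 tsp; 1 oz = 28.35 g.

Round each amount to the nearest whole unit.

Scaling factor: 54/8 = 27/4 = 6.75.
cream cheese: 0.75 kg × 27/4 ≈ 5 kg
butter: (2 tbsp + 1 tsp = 7/3 tbsp) × 27/4 ÷ 16 tbsp/cup × 227 g/cup ≈ 223 g
vegetable oil: 3 oz × 27/4 × 28.35 g/oz ÷ 218 g/cup ≈ 3 cup
pumpkin purée: 60 g × 27/4 ÷ 28.35 g/oz ≈ 14 oz

cream cheese: 5 kg; butter: 223 g; vegetable oil: 3 cup; pumpkin purée: 14 oz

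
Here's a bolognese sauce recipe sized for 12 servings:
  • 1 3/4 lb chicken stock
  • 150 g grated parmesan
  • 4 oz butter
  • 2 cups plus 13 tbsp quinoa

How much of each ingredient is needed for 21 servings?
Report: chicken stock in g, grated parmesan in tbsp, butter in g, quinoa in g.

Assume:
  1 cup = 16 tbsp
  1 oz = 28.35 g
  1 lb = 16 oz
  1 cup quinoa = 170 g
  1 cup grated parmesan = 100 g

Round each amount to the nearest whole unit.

chicken stock: 1389 g; grated parmesan: 42 tbsp; butter: 198 g; quinoa: 837 g

Scaling factor: 21/12 = 7/4 = 1.75.
chicken stock: 1.75 lb × 7/4 × 16 oz/lb × 28.35 g/oz ≈ 1389 g
grated parmesan: 150 g × 7/4 ÷ 100 g/cup × 16 tbsp/cup = 42 tbsp
butter: 4 oz × 7/4 × 28.35 g/oz ≈ 198 g
quinoa: (2 cup + 13 tbsp = 2.8125 cup) × 7/4 × 170 g/cup ≈ 837 g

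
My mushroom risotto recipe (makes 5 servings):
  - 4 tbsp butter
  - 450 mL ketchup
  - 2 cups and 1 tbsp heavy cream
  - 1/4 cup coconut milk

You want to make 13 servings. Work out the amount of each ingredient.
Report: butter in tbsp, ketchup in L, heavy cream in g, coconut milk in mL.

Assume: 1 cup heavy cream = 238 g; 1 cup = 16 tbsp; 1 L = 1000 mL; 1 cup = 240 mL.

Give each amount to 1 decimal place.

Scaling factor: 13/5 = 2.6.
butter: 4 tbsp × 13/5 = 10.4 tbsp
ketchup: 450 mL × 13/5 ÷ 1000 mL/L ≈ 1.2 L
heavy cream: (2 cup + 1 tbsp = 2.0625 cup) × 13/5 × 238 g/cup ≈ 1276.3 g
coconut milk: 0.25 cup × 13/5 × 240 mL/cup = 156.0 mL

butter: 10.4 tbsp; ketchup: 1.2 L; heavy cream: 1276.3 g; coconut milk: 156.0 mL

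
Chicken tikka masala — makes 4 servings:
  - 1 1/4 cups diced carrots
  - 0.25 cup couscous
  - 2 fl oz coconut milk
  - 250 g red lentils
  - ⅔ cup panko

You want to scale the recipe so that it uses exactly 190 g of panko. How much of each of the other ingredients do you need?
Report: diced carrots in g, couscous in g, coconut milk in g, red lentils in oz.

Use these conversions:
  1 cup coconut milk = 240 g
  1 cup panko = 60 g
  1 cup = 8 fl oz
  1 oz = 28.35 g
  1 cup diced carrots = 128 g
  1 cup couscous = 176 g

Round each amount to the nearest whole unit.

diced carrots: 760 g; couscous: 209 g; coconut milk: 285 g; red lentils: 42 oz

The original recipe has 40 g of panko, so the scaling factor is 190 ÷ 40 = 19/4 = 4.75.
diced carrots: 1.25 cup × 19/4 × 128 g/cup = 760 g
couscous: 0.25 cup × 19/4 × 176 g/cup = 209 g
coconut milk: 2 fl oz × 19/4 ÷ 8 fl oz/cup × 240 g/cup = 285 g
red lentils: 250 g × 19/4 ÷ 28.35 g/oz ≈ 42 oz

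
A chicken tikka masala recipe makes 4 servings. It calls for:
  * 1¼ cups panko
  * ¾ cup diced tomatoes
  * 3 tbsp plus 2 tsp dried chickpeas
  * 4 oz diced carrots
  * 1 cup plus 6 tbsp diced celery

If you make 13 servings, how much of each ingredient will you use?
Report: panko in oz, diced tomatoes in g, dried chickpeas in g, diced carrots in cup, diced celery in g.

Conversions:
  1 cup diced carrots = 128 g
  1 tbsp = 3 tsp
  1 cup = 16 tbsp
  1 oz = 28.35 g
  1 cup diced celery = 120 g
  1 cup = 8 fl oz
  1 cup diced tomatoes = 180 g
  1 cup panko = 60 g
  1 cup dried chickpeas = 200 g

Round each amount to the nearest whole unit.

panko: 9 oz; diced tomatoes: 439 g; dried chickpeas: 149 g; diced carrots: 3 cup; diced celery: 536 g

Scaling factor: 13/4 = 3.25.
panko: 1.25 cup × 13/4 × 60 g/cup ÷ 28.35 g/oz ≈ 9 oz
diced tomatoes: 0.75 cup × 13/4 × 180 g/cup ≈ 439 g
dried chickpeas: (3 tbsp + 2 tsp = 11/3 tbsp) × 13/4 ÷ 16 tbsp/cup × 200 g/cup ≈ 149 g
diced carrots: 4 oz × 13/4 × 28.35 g/oz ÷ 128 g/cup ≈ 3 cup
diced celery: (1 cup + 6 tbsp = 1.375 cup) × 13/4 × 120 g/cup ≈ 536 g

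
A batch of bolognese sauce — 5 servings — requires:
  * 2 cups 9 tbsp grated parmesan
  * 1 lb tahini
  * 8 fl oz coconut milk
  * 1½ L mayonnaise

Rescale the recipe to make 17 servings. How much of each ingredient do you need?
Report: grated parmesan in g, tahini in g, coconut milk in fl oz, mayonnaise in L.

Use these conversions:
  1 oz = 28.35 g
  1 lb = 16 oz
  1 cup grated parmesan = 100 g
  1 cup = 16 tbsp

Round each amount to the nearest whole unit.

grated parmesan: 871 g; tahini: 1542 g; coconut milk: 27 fl oz; mayonnaise: 5 L

Scaling factor: 17/5 = 3.4.
grated parmesan: (2 cup + 9 tbsp = 2.5625 cup) × 17/5 × 100 g/cup ≈ 871 g
tahini: 1 lb × 17/5 × 16 oz/lb × 28.35 g/oz ≈ 1542 g
coconut milk: 8 fl oz × 17/5 ≈ 27 fl oz
mayonnaise: 1.5 L × 17/5 ≈ 5 L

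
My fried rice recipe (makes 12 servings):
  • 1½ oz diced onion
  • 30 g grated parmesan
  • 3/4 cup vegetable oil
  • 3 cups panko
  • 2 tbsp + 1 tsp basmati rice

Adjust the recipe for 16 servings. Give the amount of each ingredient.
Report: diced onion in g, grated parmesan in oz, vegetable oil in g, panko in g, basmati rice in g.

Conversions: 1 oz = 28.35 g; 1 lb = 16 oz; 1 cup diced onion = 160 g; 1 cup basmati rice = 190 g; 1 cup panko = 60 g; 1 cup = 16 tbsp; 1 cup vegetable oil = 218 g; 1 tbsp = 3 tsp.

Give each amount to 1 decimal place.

diced onion: 56.7 g; grated parmesan: 1.4 oz; vegetable oil: 218.0 g; panko: 240.0 g; basmati rice: 36.9 g

Scaling factor: 16/12 = 4/3.
diced onion: 1.5 oz × 4/3 × 28.35 g/oz = 56.7 g
grated parmesan: 30 g × 4/3 ÷ 28.35 g/oz ≈ 1.4 oz
vegetable oil: 0.75 cup × 4/3 × 218 g/cup = 218.0 g
panko: 3 cup × 4/3 × 60 g/cup = 240.0 g
basmati rice: (2 tbsp + 1 tsp = 7/3 tbsp) × 4/3 ÷ 16 tbsp/cup × 190 g/cup ≈ 36.9 g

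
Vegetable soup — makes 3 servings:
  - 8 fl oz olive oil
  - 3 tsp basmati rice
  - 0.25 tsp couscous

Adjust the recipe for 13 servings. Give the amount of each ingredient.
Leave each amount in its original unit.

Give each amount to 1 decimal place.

Scaling factor: 13/3.
olive oil: 8 fl oz × 13/3 ≈ 34.7 fl oz
basmati rice: 3 tsp × 13/3 = 13.0 tsp
couscous: 0.25 tsp × 13/3 ≈ 1.1 tsp

olive oil: 34.7 fl oz; basmati rice: 13.0 tsp; couscous: 1.1 tsp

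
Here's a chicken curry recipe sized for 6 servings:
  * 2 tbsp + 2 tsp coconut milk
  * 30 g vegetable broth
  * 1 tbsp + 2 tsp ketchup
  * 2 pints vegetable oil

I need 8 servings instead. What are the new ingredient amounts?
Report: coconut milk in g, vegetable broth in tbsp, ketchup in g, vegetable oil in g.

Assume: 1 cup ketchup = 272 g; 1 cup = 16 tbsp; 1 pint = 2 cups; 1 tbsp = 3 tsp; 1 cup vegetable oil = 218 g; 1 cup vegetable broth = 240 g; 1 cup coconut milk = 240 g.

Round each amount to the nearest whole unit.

coconut milk: 53 g; vegetable broth: 3 tbsp; ketchup: 38 g; vegetable oil: 1163 g

Scaling factor: 8/6 = 4/3.
coconut milk: (2 tbsp + 2 tsp = 8/3 tbsp) × 4/3 ÷ 16 tbsp/cup × 240 g/cup ≈ 53 g
vegetable broth: 30 g × 4/3 ÷ 240 g/cup × 16 tbsp/cup ≈ 3 tbsp
ketchup: (1 tbsp + 2 tsp = 5/3 tbsp) × 4/3 ÷ 16 tbsp/cup × 272 g/cup ≈ 38 g
vegetable oil: 2 pint × 4/3 × 2 cup/pint × 218 g/cup ≈ 1163 g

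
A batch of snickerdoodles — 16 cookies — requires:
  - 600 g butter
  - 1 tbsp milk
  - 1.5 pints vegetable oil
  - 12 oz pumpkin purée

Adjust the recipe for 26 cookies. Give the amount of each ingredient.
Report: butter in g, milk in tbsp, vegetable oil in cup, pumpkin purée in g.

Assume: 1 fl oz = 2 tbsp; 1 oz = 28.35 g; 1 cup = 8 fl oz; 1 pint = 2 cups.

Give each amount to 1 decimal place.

Scaling factor: 26/16 = 13/8 = 1.625.
butter: 600 g × 13/8 = 975.0 g
milk: 1 tbsp × 13/8 ≈ 1.6 tbsp
vegetable oil: 1.5 pint × 13/8 × 2 cup/pint ≈ 4.9 cup
pumpkin purée: 12 oz × 13/8 × 28.35 g/oz ≈ 552.8 g

butter: 975.0 g; milk: 1.6 tbsp; vegetable oil: 4.9 cup; pumpkin purée: 552.8 g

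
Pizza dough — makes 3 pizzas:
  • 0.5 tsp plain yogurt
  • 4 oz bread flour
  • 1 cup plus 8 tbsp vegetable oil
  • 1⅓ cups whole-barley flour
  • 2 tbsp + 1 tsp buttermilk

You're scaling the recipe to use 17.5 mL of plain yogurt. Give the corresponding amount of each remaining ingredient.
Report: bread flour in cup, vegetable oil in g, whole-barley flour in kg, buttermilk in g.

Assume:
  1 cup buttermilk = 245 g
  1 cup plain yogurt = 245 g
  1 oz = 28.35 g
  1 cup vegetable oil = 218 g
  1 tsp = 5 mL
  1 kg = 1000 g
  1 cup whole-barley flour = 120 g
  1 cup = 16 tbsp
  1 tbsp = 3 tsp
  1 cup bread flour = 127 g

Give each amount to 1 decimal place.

bread flour: 6.3 cup; vegetable oil: 2289.0 g; whole-barley flour: 1.1 kg; buttermilk: 250.1 g

The original recipe has 2.5 mL of plain yogurt, so the scaling factor is 17.5 ÷ 2.5 = 7.
bread flour: 4 oz × 7 × 28.35 g/oz ÷ 127 g/cup ≈ 6.3 cup
vegetable oil: (1 cup + 8 tbsp = 1.5 cup) × 7 × 218 g/cup = 2289.0 g
whole-barley flour: 4/3 cup × 7 × 120 g/cup ÷ 1000 g/kg ≈ 1.1 kg
buttermilk: (2 tbsp + 1 tsp = 7/3 tbsp) × 7 ÷ 16 tbsp/cup × 245 g/cup ≈ 250.1 g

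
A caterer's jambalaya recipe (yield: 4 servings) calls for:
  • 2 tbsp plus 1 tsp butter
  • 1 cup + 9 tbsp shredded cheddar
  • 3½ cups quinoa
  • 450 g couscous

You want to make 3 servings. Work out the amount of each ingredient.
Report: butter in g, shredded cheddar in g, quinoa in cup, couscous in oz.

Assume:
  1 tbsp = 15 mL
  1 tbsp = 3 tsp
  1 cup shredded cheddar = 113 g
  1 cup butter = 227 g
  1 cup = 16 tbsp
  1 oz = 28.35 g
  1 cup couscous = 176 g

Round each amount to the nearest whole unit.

Scaling factor: 3/4 = 0.75.
butter: (2 tbsp + 1 tsp = 7/3 tbsp) × 3/4 ÷ 16 tbsp/cup × 227 g/cup ≈ 25 g
shredded cheddar: (1 cup + 9 tbsp = 1.5625 cup) × 3/4 × 113 g/cup ≈ 132 g
quinoa: 3.5 cup × 3/4 ≈ 3 cup
couscous: 450 g × 3/4 ÷ 28.35 g/oz ≈ 12 oz

butter: 25 g; shredded cheddar: 132 g; quinoa: 3 cup; couscous: 12 oz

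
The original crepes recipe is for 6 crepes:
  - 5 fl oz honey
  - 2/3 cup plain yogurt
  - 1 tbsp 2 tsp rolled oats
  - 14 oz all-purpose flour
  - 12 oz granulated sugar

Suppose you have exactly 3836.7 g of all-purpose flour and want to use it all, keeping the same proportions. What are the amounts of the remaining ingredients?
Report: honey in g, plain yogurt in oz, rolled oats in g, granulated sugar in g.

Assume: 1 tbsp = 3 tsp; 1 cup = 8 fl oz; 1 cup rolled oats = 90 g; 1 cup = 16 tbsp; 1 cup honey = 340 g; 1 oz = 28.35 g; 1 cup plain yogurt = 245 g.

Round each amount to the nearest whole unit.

The original recipe has 396.9 g of all-purpose flour, so the scaling factor is 3836.7 ÷ 396.9 = 29/3.
honey: 5 fl oz × 29/3 ÷ 8 fl oz/cup × 340 g/cup ≈ 2054 g
plain yogurt: 2/3 cup × 29/3 × 245 g/cup ÷ 28.35 g/oz ≈ 56 oz
rolled oats: (1 tbsp + 2 tsp = 5/3 tbsp) × 29/3 ÷ 16 tbsp/cup × 90 g/cup ≈ 91 g
granulated sugar: 12 oz × 29/3 × 28.35 g/oz ≈ 3289 g

honey: 2054 g; plain yogurt: 56 oz; rolled oats: 91 g; granulated sugar: 3289 g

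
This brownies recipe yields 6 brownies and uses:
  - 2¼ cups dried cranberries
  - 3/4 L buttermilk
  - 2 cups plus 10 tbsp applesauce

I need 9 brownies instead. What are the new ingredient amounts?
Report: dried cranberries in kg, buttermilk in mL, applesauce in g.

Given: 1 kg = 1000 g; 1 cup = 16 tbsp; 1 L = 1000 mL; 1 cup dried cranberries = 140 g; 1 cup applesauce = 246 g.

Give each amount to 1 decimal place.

Scaling factor: 9/6 = 3/2 = 1.5.
dried cranberries: 2.25 cup × 3/2 × 140 g/cup ÷ 1000 g/kg ≈ 0.5 kg
buttermilk: 0.75 L × 3/2 × 1000 mL/L = 1125.0 mL
applesauce: (2 cup + 10 tbsp = 2.625 cup) × 3/2 × 246 g/cup ≈ 968.6 g

dried cranberries: 0.5 kg; buttermilk: 1125.0 mL; applesauce: 968.6 g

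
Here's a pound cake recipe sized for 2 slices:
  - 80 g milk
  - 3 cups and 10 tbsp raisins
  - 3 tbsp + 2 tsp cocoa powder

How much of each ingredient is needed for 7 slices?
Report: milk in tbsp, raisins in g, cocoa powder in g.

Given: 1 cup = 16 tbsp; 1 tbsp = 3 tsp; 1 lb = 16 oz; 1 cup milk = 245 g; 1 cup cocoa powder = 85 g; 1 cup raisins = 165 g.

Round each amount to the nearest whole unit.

Scaling factor: 7/2 = 3.5.
milk: 80 g × 7/2 ÷ 245 g/cup × 16 tbsp/cup ≈ 18 tbsp
raisins: (3 cup + 10 tbsp = 3.625 cup) × 7/2 × 165 g/cup ≈ 2093 g
cocoa powder: (3 tbsp + 2 tsp = 11/3 tbsp) × 7/2 ÷ 16 tbsp/cup × 85 g/cup ≈ 68 g

milk: 18 tbsp; raisins: 2093 g; cocoa powder: 68 g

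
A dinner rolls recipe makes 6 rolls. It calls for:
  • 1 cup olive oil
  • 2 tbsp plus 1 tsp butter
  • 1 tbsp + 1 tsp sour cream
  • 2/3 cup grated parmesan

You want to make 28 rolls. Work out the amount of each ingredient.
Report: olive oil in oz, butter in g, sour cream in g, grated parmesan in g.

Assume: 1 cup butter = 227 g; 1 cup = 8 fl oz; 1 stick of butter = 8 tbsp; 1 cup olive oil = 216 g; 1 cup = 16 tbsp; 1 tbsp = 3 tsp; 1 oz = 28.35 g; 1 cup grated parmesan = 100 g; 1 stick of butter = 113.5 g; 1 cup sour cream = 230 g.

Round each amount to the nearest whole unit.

olive oil: 36 oz; butter: 154 g; sour cream: 89 g; grated parmesan: 311 g

Scaling factor: 28/6 = 14/3.
olive oil: 1 cup × 14/3 × 216 g/cup ÷ 28.35 g/oz ≈ 36 oz
butter: (2 tbsp + 1 tsp = 7/3 tbsp) × 14/3 ÷ 8 tbsp/stick × 113.5 g/stick ≈ 154 g
sour cream: (1 tbsp + 1 tsp = 4/3 tbsp) × 14/3 ÷ 16 tbsp/cup × 230 g/cup ≈ 89 g
grated parmesan: 2/3 cup × 14/3 × 100 g/cup ≈ 311 g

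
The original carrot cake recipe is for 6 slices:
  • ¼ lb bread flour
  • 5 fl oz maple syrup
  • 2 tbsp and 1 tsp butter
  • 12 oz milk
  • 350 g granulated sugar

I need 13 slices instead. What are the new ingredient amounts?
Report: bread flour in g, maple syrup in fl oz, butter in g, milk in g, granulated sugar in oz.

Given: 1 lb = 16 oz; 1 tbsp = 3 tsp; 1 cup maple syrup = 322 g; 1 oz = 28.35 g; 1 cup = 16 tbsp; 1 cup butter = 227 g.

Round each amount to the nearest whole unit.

Scaling factor: 13/6.
bread flour: 0.25 lb × 13/6 × 16 oz/lb × 28.35 g/oz ≈ 246 g
maple syrup: 5 fl oz × 13/6 ≈ 11 fl oz
butter: (2 tbsp + 1 tsp = 7/3 tbsp) × 13/6 ÷ 16 tbsp/cup × 227 g/cup ≈ 72 g
milk: 12 oz × 13/6 × 28.35 g/oz ≈ 737 g
granulated sugar: 350 g × 13/6 ÷ 28.35 g/oz ≈ 27 oz

bread flour: 246 g; maple syrup: 11 fl oz; butter: 72 g; milk: 737 g; granulated sugar: 27 oz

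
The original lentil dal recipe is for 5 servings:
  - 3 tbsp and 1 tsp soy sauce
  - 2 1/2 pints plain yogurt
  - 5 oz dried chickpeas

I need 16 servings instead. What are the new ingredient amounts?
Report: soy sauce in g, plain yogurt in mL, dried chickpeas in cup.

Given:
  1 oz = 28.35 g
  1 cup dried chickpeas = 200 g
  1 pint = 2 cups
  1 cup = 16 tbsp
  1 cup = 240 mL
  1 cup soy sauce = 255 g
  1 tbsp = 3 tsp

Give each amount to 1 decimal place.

soy sauce: 170.0 g; plain yogurt: 3840.0 mL; dried chickpeas: 2.3 cup

Scaling factor: 16/5 = 3.2.
soy sauce: (3 tbsp + 1 tsp = 10/3 tbsp) × 16/5 ÷ 16 tbsp/cup × 255 g/cup = 170.0 g
plain yogurt: 2.5 pint × 16/5 × 2 cup/pint × 240 mL/cup = 3840.0 mL
dried chickpeas: 5 oz × 16/5 × 28.35 g/oz ÷ 200 g/cup ≈ 2.3 cup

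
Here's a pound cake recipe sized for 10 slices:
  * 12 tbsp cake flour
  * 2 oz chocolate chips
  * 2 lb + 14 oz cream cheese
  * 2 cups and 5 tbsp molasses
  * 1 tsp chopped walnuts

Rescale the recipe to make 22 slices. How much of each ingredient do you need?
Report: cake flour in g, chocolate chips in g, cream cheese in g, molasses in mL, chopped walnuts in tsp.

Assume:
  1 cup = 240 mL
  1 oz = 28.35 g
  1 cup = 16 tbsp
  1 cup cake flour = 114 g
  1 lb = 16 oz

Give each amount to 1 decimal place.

Scaling factor: 22/10 = 11/5 = 2.2.
cake flour: 12 tbsp × 11/5 ÷ 16 tbsp/cup × 114 g/cup = 188.1 g
chocolate chips: 2 oz × 11/5 × 28.35 g/oz ≈ 124.7 g
cream cheese: (2 lb + 14 oz = 2.875 lb) × 11/5 × 16 oz/lb × 28.35 g/oz ≈ 2869.0 g
molasses: (2 cup + 5 tbsp = 2.3125 cup) × 11/5 × 240 mL/cup = 1221.0 mL
chopped walnuts: 1 tsp × 11/5 = 2.2 tsp

cake flour: 188.1 g; chocolate chips: 124.7 g; cream cheese: 2869.0 g; molasses: 1221.0 mL; chopped walnuts: 2.2 tsp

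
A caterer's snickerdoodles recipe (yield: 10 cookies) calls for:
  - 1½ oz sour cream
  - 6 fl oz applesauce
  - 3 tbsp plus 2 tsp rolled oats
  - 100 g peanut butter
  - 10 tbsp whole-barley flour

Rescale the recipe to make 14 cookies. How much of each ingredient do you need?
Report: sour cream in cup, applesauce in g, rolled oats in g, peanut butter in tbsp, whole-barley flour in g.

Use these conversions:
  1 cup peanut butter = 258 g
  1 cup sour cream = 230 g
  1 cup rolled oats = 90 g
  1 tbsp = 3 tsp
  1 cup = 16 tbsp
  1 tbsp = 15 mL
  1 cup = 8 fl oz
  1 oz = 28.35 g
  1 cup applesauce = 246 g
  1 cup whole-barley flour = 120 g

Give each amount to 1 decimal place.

Scaling factor: 14/10 = 7/5 = 1.4.
sour cream: 1.5 oz × 7/5 × 28.35 g/oz ÷ 230 g/cup ≈ 0.3 cup
applesauce: 6 fl oz × 7/5 ÷ 8 fl oz/cup × 246 g/cup = 258.3 g
rolled oats: (3 tbsp + 2 tsp = 11/3 tbsp) × 7/5 ÷ 16 tbsp/cup × 90 g/cup ≈ 28.9 g
peanut butter: 100 g × 7/5 ÷ 258 g/cup × 16 tbsp/cup ≈ 8.7 tbsp
whole-barley flour: 10 tbsp × 7/5 ÷ 16 tbsp/cup × 120 g/cup = 105.0 g

sour cream: 0.3 cup; applesauce: 258.3 g; rolled oats: 28.9 g; peanut butter: 8.7 tbsp; whole-barley flour: 105.0 g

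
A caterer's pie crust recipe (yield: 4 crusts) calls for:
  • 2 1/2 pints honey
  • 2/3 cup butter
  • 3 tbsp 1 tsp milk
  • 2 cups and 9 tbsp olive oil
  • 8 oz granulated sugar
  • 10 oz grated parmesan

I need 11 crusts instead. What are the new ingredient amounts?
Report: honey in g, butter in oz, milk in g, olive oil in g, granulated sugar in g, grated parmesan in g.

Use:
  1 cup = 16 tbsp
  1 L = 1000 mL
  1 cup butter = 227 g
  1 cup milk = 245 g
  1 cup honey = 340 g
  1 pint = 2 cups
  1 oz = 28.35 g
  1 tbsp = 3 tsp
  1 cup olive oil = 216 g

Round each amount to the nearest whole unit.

honey: 4675 g; butter: 15 oz; milk: 140 g; olive oil: 1522 g; granulated sugar: 624 g; grated parmesan: 780 g

Scaling factor: 11/4 = 2.75.
honey: 2.5 pint × 11/4 × 2 cup/pint × 340 g/cup = 4675 g
butter: 2/3 cup × 11/4 × 227 g/cup ÷ 28.35 g/oz ≈ 15 oz
milk: (3 tbsp + 1 tsp = 10/3 tbsp) × 11/4 ÷ 16 tbsp/cup × 245 g/cup ≈ 140 g
olive oil: (2 cup + 9 tbsp = 2.5625 cup) × 11/4 × 216 g/cup ≈ 1522 g
granulated sugar: 8 oz × 11/4 × 28.35 g/oz ≈ 624 g
grated parmesan: 10 oz × 11/4 × 28.35 g/oz ≈ 780 g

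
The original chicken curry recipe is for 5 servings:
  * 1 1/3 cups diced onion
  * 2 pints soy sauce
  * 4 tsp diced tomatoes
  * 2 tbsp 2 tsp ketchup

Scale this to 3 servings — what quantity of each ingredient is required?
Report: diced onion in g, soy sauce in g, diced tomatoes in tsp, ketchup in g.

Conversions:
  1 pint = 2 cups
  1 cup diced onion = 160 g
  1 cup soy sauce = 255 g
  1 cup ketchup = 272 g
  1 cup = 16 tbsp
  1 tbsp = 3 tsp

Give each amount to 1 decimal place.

diced onion: 128.0 g; soy sauce: 612.0 g; diced tomatoes: 2.4 tsp; ketchup: 27.2 g

Scaling factor: 3/5 = 0.6.
diced onion: 4/3 cup × 3/5 × 160 g/cup = 128.0 g
soy sauce: 2 pint × 3/5 × 2 cup/pint × 255 g/cup = 612.0 g
diced tomatoes: 4 tsp × 3/5 = 2.4 tsp
ketchup: (2 tbsp + 2 tsp = 8/3 tbsp) × 3/5 ÷ 16 tbsp/cup × 272 g/cup = 27.2 g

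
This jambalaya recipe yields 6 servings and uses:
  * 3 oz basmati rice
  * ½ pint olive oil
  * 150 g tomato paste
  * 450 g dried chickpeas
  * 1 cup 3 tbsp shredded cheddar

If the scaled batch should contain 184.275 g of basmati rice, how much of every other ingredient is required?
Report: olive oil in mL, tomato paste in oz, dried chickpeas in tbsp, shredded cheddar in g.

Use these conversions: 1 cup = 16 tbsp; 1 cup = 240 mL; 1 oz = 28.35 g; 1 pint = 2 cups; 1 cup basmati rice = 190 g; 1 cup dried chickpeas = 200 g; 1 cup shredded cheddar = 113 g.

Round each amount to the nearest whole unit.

olive oil: 520 mL; tomato paste: 11 oz; dried chickpeas: 78 tbsp; shredded cheddar: 291 g

The original recipe has 85.05 g of basmati rice, so the scaling factor is 184.275 ÷ 85.05 = 13/6.
olive oil: 0.5 pint × 13/6 × 2 cup/pint × 240 mL/cup = 520 mL
tomato paste: 150 g × 13/6 ÷ 28.35 g/oz ≈ 11 oz
dried chickpeas: 450 g × 13/6 ÷ 200 g/cup × 16 tbsp/cup = 78 tbsp
shredded cheddar: (1 cup + 3 tbsp = 1.1875 cup) × 13/6 × 113 g/cup ≈ 291 g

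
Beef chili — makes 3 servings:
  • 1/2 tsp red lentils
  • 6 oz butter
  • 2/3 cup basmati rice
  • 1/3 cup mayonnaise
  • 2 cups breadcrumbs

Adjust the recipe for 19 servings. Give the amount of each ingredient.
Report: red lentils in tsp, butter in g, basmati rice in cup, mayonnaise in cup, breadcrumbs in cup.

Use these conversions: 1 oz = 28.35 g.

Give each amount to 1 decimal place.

red lentils: 3.2 tsp; butter: 1077.3 g; basmati rice: 4.2 cup; mayonnaise: 2.1 cup; breadcrumbs: 12.7 cup

Scaling factor: 19/3.
red lentils: 0.5 tsp × 19/3 ≈ 3.2 tsp
butter: 6 oz × 19/3 × 28.35 g/oz = 1077.3 g
basmati rice: 2/3 cup × 19/3 ≈ 4.2 cup
mayonnaise: 1/3 cup × 19/3 ≈ 2.1 cup
breadcrumbs: 2 cup × 19/3 ≈ 12.7 cup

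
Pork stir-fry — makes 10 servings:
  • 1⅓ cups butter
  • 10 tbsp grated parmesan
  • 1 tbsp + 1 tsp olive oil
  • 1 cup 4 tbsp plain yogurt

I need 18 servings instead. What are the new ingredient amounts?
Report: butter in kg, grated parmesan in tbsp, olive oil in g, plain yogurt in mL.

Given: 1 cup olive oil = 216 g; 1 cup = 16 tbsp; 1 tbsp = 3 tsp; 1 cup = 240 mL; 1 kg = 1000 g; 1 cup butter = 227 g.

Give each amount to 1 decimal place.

Scaling factor: 18/10 = 9/5 = 1.8.
butter: 4/3 cup × 9/5 × 227 g/cup ÷ 1000 g/kg ≈ 0.5 kg
grated parmesan: 10 tbsp × 9/5 = 18.0 tbsp
olive oil: (1 tbsp + 1 tsp = 4/3 tbsp) × 9/5 ÷ 16 tbsp/cup × 216 g/cup = 32.4 g
plain yogurt: (1 cup + 4 tbsp = 1.25 cup) × 9/5 × 240 mL/cup = 540.0 mL

butter: 0.5 kg; grated parmesan: 18.0 tbsp; olive oil: 32.4 g; plain yogurt: 540.0 mL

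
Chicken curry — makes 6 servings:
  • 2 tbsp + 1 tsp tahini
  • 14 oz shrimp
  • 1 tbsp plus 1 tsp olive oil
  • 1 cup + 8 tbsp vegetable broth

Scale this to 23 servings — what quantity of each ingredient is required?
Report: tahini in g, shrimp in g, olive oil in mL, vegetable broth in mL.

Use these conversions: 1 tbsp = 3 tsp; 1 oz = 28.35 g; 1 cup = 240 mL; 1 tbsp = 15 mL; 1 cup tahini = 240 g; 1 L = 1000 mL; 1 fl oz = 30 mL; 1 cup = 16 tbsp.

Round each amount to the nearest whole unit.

Scaling factor: 23/6.
tahini: (2 tbsp + 1 tsp = 7/3 tbsp) × 23/6 ÷ 16 tbsp/cup × 240 g/cup ≈ 134 g
shrimp: 14 oz × 23/6 × 28.35 g/oz ≈ 1521 g
olive oil: (1 tbsp + 1 tsp = 4/3 tbsp) × 23/6 × 15 mL/tbsp ≈ 77 mL
vegetable broth: (1 cup + 8 tbsp = 1.5 cup) × 23/6 × 240 mL/cup = 1380 mL

tahini: 134 g; shrimp: 1521 g; olive oil: 77 mL; vegetable broth: 1380 mL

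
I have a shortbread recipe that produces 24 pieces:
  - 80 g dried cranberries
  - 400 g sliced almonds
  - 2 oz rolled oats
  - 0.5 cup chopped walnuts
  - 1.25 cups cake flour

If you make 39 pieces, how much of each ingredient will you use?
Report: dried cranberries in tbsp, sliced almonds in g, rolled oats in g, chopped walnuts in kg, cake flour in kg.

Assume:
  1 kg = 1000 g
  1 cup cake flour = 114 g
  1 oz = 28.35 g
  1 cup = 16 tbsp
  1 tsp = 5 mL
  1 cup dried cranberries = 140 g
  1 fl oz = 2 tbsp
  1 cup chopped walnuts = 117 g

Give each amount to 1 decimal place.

dried cranberries: 14.9 tbsp; sliced almonds: 650.0 g; rolled oats: 92.1 g; chopped walnuts: 0.1 kg; cake flour: 0.2 kg

Scaling factor: 39/24 = 13/8 = 1.625.
dried cranberries: 80 g × 13/8 ÷ 140 g/cup × 16 tbsp/cup ≈ 14.9 tbsp
sliced almonds: 400 g × 13/8 = 650.0 g
rolled oats: 2 oz × 13/8 × 28.35 g/oz ≈ 92.1 g
chopped walnuts: 0.5 cup × 13/8 × 117 g/cup ÷ 1000 g/kg ≈ 0.1 kg
cake flour: 1.25 cup × 13/8 × 114 g/cup ÷ 1000 g/kg ≈ 0.2 kg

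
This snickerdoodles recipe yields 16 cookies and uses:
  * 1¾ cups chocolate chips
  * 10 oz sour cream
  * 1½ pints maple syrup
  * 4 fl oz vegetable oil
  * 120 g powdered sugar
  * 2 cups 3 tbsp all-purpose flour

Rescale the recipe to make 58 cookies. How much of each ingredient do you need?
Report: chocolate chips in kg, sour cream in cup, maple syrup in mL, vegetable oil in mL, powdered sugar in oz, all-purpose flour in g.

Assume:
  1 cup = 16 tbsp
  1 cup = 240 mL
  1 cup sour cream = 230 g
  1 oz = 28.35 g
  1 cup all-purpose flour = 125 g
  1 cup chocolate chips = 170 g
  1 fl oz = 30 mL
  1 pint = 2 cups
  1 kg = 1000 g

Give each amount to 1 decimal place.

Scaling factor: 58/16 = 29/8 = 3.625.
chocolate chips: 1.75 cup × 29/8 × 170 g/cup ÷ 1000 g/kg ≈ 1.1 kg
sour cream: 10 oz × 29/8 × 28.35 g/oz ÷ 230 g/cup ≈ 4.5 cup
maple syrup: 1.5 pint × 29/8 × 2 cup/pint × 240 mL/cup = 2610.0 mL
vegetable oil: 4 fl oz × 29/8 × 30 mL/fl oz = 435.0 mL
powdered sugar: 120 g × 29/8 ÷ 28.35 g/oz ≈ 15.3 oz
all-purpose flour: (2 cup + 3 tbsp = 2.1875 cup) × 29/8 × 125 g/cup ≈ 991.2 g

chocolate chips: 1.1 kg; sour cream: 4.5 cup; maple syrup: 2610.0 mL; vegetable oil: 435.0 mL; powdered sugar: 15.3 oz; all-purpose flour: 991.2 g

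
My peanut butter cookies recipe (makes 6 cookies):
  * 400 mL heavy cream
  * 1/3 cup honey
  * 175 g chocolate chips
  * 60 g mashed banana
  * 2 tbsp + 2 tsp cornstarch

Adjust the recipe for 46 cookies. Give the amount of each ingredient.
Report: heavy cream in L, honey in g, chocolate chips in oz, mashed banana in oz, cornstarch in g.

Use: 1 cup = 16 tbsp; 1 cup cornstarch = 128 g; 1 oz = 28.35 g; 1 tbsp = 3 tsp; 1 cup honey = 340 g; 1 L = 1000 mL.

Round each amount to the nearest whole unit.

heavy cream: 3 L; honey: 869 g; chocolate chips: 47 oz; mashed banana: 16 oz; cornstarch: 164 g

Scaling factor: 46/6 = 23/3.
heavy cream: 400 mL × 23/3 ÷ 1000 mL/L ≈ 3 L
honey: 1/3 cup × 23/3 × 340 g/cup ≈ 869 g
chocolate chips: 175 g × 23/3 ÷ 28.35 g/oz ≈ 47 oz
mashed banana: 60 g × 23/3 ÷ 28.35 g/oz ≈ 16 oz
cornstarch: (2 tbsp + 2 tsp = 8/3 tbsp) × 23/3 ÷ 16 tbsp/cup × 128 g/cup ≈ 164 g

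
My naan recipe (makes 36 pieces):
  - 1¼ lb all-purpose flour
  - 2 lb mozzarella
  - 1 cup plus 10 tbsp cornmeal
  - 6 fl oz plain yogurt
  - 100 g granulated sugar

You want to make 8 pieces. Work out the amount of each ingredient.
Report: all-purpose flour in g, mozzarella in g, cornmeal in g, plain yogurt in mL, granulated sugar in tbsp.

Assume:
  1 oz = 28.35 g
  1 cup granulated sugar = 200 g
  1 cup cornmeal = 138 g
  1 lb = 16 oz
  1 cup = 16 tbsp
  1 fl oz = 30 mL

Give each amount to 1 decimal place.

Scaling factor: 8/36 = 2/9.
all-purpose flour: 1.25 lb × 2/9 × 16 oz/lb × 28.35 g/oz = 126.0 g
mozzarella: 2 lb × 2/9 × 16 oz/lb × 28.35 g/oz = 201.6 g
cornmeal: (1 cup + 10 tbsp = 1.625 cup) × 2/9 × 138 g/cup ≈ 49.8 g
plain yogurt: 6 fl oz × 2/9 × 30 mL/fl oz = 40.0 mL
granulated sugar: 100 g × 2/9 ÷ 200 g/cup × 16 tbsp/cup ≈ 1.8 tbsp

all-purpose flour: 126.0 g; mozzarella: 201.6 g; cornmeal: 49.8 g; plain yogurt: 40.0 mL; granulated sugar: 1.8 tbsp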